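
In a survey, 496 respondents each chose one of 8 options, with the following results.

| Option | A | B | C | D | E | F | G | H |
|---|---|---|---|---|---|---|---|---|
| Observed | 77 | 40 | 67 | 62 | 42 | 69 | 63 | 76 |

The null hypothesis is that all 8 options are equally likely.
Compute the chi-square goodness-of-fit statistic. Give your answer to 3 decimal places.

Expected count for each of the 8 categories: 496/8 = 62.
χ² = (77−62)²/62 + (40−62)²/62 + (67−62)²/62 + (62−62)²/62 + (42−62)²/62 + (69−62)²/62 + (63−62)²/62 + (76−62)²/62
   = 3.6290 + 7.8065 + 0.4032 + 0.0000 + 6.4516 + 0.7903 + 0.0161 + 3.1613
Sum = 22.258

22.258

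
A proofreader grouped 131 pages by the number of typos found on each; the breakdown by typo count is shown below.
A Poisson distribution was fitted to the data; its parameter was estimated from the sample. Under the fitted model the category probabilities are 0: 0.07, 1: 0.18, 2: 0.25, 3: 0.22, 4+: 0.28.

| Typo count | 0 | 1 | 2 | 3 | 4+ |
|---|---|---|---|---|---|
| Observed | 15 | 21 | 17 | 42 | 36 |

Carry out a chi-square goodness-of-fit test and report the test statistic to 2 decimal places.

Expected counts E_i = n·p_i: 131×0.07 = 9.17, 131×0.18 = 23.58, 131×0.25 = 32.75, 131×0.22 = 28.82, 131×0.28 = 36.68.
χ² = (15−9.17)²/9.17 + (21−23.58)²/23.58 + (17−32.75)²/32.75 + (42−28.82)²/28.82 + (36−36.68)²/36.68
   = 3.707 + 0.282 + 7.574 + 6.027 + 0.013
Sum = 17.60

17.60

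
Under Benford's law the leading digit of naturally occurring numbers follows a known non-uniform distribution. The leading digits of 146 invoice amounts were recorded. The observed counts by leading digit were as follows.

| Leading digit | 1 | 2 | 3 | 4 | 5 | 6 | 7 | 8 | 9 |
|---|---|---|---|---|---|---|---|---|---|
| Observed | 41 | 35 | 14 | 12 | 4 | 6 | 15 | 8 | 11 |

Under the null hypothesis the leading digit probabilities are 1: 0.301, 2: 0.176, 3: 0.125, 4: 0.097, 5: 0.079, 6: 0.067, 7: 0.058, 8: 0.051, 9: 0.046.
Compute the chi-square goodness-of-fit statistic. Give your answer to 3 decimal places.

19.082

Expected counts E_i = n·p_i: 146×0.301 = 43.946, 146×0.176 = 25.696, 146×0.125 = 18.25, 146×0.097 = 14.162, 146×0.079 = 11.534, 146×0.067 = 9.782, 146×0.058 = 8.468, 146×0.051 = 7.446, 146×0.046 = 6.716.
1: (41 − 43.946)²/43.946 = 8.678916/43.946 = 0.1975
2: (35 − 25.696)²/25.696 = 86.564416/25.696 = 3.3688
3: (14 − 18.25)²/18.25 = 18.0625/18.25 = 0.9897
4: (12 − 14.162)²/14.162 = 4.674244/14.162 = 0.3301
5: (4 − 11.534)²/11.534 = 56.761156/11.534 = 4.9212
6: (6 − 9.782)²/9.782 = 14.303524/9.782 = 1.4622
7: (15 − 8.468)²/8.468 = 42.667024/8.468 = 5.0386
8: (8 − 7.446)²/7.446 = 0.306916/7.446 = 0.0412
9: (11 − 6.716)²/6.716 = 18.352656/6.716 = 2.7327
Sum = 19.082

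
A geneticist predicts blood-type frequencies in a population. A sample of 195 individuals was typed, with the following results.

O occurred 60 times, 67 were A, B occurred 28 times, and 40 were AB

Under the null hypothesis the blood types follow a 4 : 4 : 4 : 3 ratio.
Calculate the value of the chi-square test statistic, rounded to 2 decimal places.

Ratio total = 15. Expected counts: 195×4/15 = 52, 195×4/15 = 52, 195×4/15 = 52, 195×3/15 = 39.
cat         O        E   (O−E)²/E
O          60       52      1.231
A          67       52      4.327
B          28       52     11.077
AB         40       39      0.026
Sum = 16.66

16.66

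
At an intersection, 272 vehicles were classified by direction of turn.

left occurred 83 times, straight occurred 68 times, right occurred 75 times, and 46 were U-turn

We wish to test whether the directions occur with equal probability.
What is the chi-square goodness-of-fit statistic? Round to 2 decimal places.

Under H₀ each category has probability 1/4, so each expected count is 272/4 = 68.
cat           O        E   (O−E)²/E
left         83       68      3.309
straight     68       68      0.000
right        75       68      0.721
U-turn       46       68      7.118
Sum = 11.15

11.15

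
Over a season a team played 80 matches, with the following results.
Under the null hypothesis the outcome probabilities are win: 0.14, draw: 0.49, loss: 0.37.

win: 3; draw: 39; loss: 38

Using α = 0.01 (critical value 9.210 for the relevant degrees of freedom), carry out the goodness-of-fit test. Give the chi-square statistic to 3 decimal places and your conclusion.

8.388; do not reject

Expected counts E_i = n·p_i: 80×0.14 = 11.2, 80×0.49 = 39.2, 80×0.37 = 29.6.
cat         O        E   (O−E)²/E
win         3     11.2     6.0036
draw       39     39.2     0.0010
loss       38     29.6     2.3838
Sum = 8.388
df = 2. Since 8.388 < 9.210, we do not reject H₀.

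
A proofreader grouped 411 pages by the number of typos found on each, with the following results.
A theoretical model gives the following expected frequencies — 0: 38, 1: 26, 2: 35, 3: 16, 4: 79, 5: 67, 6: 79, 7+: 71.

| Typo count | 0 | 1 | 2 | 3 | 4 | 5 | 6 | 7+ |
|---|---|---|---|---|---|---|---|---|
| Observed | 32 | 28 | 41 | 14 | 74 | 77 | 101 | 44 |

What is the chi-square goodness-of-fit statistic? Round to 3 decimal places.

20.583

χ² = (32−38)²/38 + (28−26)²/26 + (41−35)²/35 + (14−16)²/16 + (74−79)²/79 + (77−67)²/67 + (101−79)²/79 + (44−71)²/71
   = 0.9474 + 0.1538 + 1.0286 + 0.2500 + 0.3165 + 1.4925 + 6.1266 + 10.2676
Sum = 20.583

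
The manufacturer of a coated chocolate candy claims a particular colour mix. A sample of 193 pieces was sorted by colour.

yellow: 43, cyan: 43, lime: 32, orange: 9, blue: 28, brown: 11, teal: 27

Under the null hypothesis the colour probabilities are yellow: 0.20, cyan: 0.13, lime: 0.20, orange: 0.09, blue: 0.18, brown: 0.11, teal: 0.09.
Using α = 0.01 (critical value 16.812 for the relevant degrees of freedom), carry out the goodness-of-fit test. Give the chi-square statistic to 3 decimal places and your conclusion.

Expected counts E_i = n·p_i: 193×0.20 = 38.6, 193×0.13 = 25.09, 193×0.20 = 38.6, 193×0.09 = 17.37, 193×0.18 = 34.74, 193×0.11 = 21.23, 193×0.09 = 17.37.
yellow: (43 − 38.6)²/38.6 = 19.36/38.6 = 0.5016
cyan: (43 − 25.09)²/25.09 = 320.7681/25.09 = 12.7847
lime: (32 − 38.6)²/38.6 = 43.56/38.6 = 1.1285
orange: (9 − 17.37)²/17.37 = 70.0569/17.37 = 4.0332
blue: (28 − 34.74)²/34.74 = 45.4276/34.74 = 1.3076
brown: (11 − 21.23)²/21.23 = 104.6529/21.23 = 4.9295
teal: (27 − 17.37)²/17.37 = 92.7369/17.37 = 5.3389
Sum = 30.024
df = 6. Since 30.024 > 16.812, we reject H₀.

30.024; reject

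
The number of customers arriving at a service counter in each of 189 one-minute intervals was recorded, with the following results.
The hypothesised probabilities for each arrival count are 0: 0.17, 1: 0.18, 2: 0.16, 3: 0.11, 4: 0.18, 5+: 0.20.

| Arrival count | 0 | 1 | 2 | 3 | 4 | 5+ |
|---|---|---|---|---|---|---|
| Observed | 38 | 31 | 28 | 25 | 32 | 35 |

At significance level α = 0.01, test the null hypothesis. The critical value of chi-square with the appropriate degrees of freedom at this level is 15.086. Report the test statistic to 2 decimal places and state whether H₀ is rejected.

2.69; do not reject

Expected counts E_i = n·p_i: 189×0.17 = 32.13, 189×0.18 = 34.02, 189×0.16 = 30.24, 189×0.11 = 20.79, 189×0.18 = 34.02, 189×0.20 = 37.8.
0: (38 − 32.13)²/32.13 = 34.4569/32.13 = 1.072
1: (31 − 34.02)²/34.02 = 9.1204/34.02 = 0.268
2: (28 − 30.24)²/30.24 = 5.0176/30.24 = 0.166
3: (25 − 20.79)²/20.79 = 17.7241/20.79 = 0.853
4: (32 − 34.02)²/34.02 = 4.0804/34.02 = 0.120
5+: (35 − 37.8)²/37.8 = 7.84/37.8 = 0.207
Sum = 2.69
df = 5. Since 2.69 < 15.086, we do not reject H₀.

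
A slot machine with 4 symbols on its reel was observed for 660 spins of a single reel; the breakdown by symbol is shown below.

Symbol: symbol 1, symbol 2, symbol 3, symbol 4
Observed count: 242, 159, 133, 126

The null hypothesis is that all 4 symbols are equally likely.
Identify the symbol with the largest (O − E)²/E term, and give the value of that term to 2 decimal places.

symbol 1, 35.93

Under H₀ each category has probability 1/4, so each expected count is 660/4 = 165.
cat           O        E   (O−E)²/E
symbol 1    242      165     35.933
symbol 2    159      165      0.218
symbol 3    133      165      6.206
symbol 4    126      165      9.218
The largest term is for symbol 1: 35.93.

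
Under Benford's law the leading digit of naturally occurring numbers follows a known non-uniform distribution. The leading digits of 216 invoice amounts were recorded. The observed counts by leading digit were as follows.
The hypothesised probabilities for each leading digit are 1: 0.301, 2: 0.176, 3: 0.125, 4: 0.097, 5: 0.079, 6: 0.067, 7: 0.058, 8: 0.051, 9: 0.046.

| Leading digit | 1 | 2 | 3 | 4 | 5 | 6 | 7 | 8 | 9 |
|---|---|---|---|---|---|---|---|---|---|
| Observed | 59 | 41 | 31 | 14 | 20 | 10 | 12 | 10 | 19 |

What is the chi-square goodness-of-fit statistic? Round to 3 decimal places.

Expected counts E_i = n·p_i: 216×0.301 = 65.016, 216×0.176 = 38.016, 216×0.125 = 27, 216×0.097 = 20.952, 216×0.079 = 17.064, 216×0.067 = 14.472, 216×0.058 = 12.528, 216×0.051 = 11.016, 216×0.046 = 9.936.
cat         O        E   (O−E)²/E
1          59   65.016     0.5567
2          41   38.016     0.2342
3          31       27     0.5926
4          14   20.952     2.3067
5          20   17.064     0.5052
6          10   14.472     1.3819
7          12   12.528     0.0223
8          10   11.016     0.0937
9          19    9.936     8.2685
Sum = 13.962

13.962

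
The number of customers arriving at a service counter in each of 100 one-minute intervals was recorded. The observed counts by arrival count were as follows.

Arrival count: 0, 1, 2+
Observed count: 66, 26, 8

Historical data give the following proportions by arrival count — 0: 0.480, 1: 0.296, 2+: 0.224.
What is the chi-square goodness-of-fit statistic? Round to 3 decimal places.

Expected counts E_i = n·p_i: 100×0.480 = 48, 100×0.296 = 29.6, 100×0.224 = 22.4.
χ² = (66−48)²/48 + (26−29.6)²/29.6 + (8−22.4)²/22.4
   = 6.7500 + 0.4378 + 9.2571
Sum = 16.445

16.445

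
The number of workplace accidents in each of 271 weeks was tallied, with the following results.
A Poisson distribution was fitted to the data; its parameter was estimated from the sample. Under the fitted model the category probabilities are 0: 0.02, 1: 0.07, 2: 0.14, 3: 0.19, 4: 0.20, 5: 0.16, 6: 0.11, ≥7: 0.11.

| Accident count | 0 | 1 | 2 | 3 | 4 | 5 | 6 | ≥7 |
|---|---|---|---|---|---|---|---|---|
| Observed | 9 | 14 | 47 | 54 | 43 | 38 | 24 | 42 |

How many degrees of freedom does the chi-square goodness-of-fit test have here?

There are k = 8 categories and 1 parameter estimated from the data, so df = 8 − 1 − 1 = 6.

6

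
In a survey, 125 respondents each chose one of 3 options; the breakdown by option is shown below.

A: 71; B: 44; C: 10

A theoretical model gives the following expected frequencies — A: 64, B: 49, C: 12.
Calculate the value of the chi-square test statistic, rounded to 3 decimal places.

cat         O        E   (O−E)²/E
A          71       64     0.7656
B          44       49     0.5102
C          10       12     0.3333
Sum = 1.609

1.609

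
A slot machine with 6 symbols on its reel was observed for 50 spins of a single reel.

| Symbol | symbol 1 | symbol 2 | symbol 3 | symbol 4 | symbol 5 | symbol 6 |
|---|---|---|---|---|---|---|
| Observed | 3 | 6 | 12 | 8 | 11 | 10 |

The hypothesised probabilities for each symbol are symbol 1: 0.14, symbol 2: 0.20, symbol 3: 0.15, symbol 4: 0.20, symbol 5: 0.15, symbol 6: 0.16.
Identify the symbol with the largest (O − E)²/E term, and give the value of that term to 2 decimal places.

Expected counts E_i = n·p_i: 50×0.14 = 7, 50×0.20 = 10, 50×0.15 = 7.5, 50×0.20 = 10, 50×0.15 = 7.5, 50×0.16 = 8.
χ² = (3−7)²/7 + (6−10)²/10 + (12−7.5)²/7.5 + (8−10)²/10 + (11−7.5)²/7.5 + (10−8)²/8
   = 2.286 + 1.600 + 2.700 + 0.400 + 1.633 + 0.500
The largest term is for symbol 3: 2.70.

symbol 3, 2.70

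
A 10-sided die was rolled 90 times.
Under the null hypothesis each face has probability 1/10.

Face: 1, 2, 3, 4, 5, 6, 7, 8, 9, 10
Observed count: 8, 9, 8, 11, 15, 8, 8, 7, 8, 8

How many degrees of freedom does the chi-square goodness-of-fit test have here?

9

There are k = 10 categories and no parameters were estimated from the data, so df = 10 − 1 = 9.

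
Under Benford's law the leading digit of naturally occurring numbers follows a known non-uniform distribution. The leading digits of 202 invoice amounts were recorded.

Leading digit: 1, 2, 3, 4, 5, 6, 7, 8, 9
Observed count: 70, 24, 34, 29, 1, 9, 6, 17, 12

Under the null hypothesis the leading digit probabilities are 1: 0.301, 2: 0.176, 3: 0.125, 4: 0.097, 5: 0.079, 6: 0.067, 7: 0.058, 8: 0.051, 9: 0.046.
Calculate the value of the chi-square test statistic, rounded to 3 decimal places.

36.165

Expected counts E_i = n·p_i: 202×0.301 = 60.802, 202×0.176 = 35.552, 202×0.125 = 25.25, 202×0.097 = 19.594, 202×0.079 = 15.958, 202×0.067 = 13.534, 202×0.058 = 11.716, 202×0.051 = 10.302, 202×0.046 = 9.292.
cat         O        E   (O−E)²/E
1          70   60.802     1.3915
2          24   35.552     3.7536
3          34    25.25     3.0322
4          29   19.594     4.5153
5           1   15.958    14.0207
6           9   13.534     1.5189
7           6   11.716     2.7887
8          17   10.302     4.3548
9          12    9.292     0.7892
Sum = 36.165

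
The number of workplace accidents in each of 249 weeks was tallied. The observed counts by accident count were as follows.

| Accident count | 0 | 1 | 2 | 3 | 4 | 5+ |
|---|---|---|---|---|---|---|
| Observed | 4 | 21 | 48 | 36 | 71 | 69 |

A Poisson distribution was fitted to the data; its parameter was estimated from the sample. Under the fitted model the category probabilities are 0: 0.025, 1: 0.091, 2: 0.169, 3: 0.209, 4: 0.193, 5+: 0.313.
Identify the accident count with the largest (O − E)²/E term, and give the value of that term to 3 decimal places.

4, 10.953

Expected counts E_i = n·p_i: 249×0.025 = 6.225, 249×0.091 = 22.659, 249×0.169 = 42.081, 249×0.209 = 52.041, 249×0.193 = 48.057, 249×0.313 = 77.937.
0: (4 − 6.225)²/6.225 = 4.950625/6.225 = 0.7953
1: (21 − 22.659)²/22.659 = 2.752281/22.659 = 0.1215
2: (48 − 42.081)²/42.081 = 35.034561/42.081 = 0.8326
3: (36 − 52.041)²/52.041 = 257.313681/52.041 = 4.9444
4: (71 − 48.057)²/48.057 = 526.381249/48.057 = 10.9533
5+: (69 − 77.937)²/77.937 = 79.869969/77.937 = 1.0248
The largest term is for 4: 10.953.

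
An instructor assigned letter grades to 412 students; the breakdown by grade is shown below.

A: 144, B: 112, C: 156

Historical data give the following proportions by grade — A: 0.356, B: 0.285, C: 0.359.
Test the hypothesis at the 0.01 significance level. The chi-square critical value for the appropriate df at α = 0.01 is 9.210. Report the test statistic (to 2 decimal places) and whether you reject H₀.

Expected counts E_i = n·p_i: 412×0.356 = 146.672, 412×0.285 = 117.42, 412×0.359 = 147.908.
χ² = (144−146.672)²/146.672 + (112−117.42)²/117.42 + (156−147.908)²/147.908
   = 0.049 + 0.250 + 0.443
Sum = 0.74
df = 2. Since 0.74 < 9.210, we do not reject H₀.

0.74; do not reject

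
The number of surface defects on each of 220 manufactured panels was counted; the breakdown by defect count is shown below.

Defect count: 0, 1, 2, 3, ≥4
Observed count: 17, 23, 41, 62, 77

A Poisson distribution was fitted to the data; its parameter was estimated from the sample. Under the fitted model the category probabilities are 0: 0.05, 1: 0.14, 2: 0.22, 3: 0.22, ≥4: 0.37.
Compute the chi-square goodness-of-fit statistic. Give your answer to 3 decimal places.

10.439

Expected counts E_i = n·p_i: 220×0.05 = 11, 220×0.14 = 30.8, 220×0.22 = 48.4, 220×0.22 = 48.4, 220×0.37 = 81.4.
χ² = (17−11)²/11 + (23−30.8)²/30.8 + (41−48.4)²/48.4 + (62−48.4)²/48.4 + (77−81.4)²/81.4
   = 3.2727 + 1.9753 + 1.1314 + 3.8215 + 0.2378
Sum = 10.439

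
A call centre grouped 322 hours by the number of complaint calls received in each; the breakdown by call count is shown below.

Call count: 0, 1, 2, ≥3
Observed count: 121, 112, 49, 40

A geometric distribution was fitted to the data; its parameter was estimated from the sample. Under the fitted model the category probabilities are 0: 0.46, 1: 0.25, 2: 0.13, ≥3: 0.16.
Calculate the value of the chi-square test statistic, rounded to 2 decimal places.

21.09

Expected counts E_i = n·p_i: 322×0.46 = 148.12, 322×0.25 = 80.5, 322×0.13 = 41.86, 322×0.16 = 51.52.
χ² = (121−148.12)²/148.12 + (112−80.5)²/80.5 + (49−41.86)²/41.86 + (40−51.52)²/51.52
   = 4.966 + 12.326 + 1.218 + 2.576
Sum = 21.09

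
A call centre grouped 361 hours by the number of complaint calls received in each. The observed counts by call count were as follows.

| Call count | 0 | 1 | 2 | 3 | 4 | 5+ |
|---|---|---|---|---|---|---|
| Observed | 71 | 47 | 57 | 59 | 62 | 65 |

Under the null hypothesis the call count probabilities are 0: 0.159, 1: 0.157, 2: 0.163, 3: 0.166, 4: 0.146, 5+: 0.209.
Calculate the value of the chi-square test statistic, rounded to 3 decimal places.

8.033

Expected counts E_i = n·p_i: 361×0.159 = 57.399, 361×0.157 = 56.677, 361×0.163 = 58.843, 361×0.166 = 59.926, 361×0.146 = 52.706, 361×0.209 = 75.449.
0: (71 − 57.399)²/57.399 = 184.987201/57.399 = 3.2228
1: (47 − 56.677)²/56.677 = 93.644329/56.677 = 1.6522
2: (57 − 58.843)²/58.843 = 3.396649/58.843 = 0.0577
3: (59 − 59.926)²/59.926 = 0.857476/59.926 = 0.0143
4: (62 − 52.706)²/52.706 = 86.378436/52.706 = 1.6389
5+: (65 − 75.449)²/75.449 = 109.181601/75.449 = 1.4471
Sum = 8.033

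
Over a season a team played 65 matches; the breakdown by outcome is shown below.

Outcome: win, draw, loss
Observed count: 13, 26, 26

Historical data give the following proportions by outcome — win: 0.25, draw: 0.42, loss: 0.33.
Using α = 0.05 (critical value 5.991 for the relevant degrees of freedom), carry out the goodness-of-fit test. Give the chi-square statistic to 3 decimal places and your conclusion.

Expected counts E_i = n·p_i: 65×0.25 = 16.25, 65×0.42 = 27.3, 65×0.33 = 21.45.
win: (13 − 16.25)²/16.25 = 10.5625/16.25 = 0.6500
draw: (26 − 27.3)²/27.3 = 1.69/27.3 = 0.0619
loss: (26 − 21.45)²/21.45 = 20.7025/21.45 = 0.9652
Sum = 1.677
df = 2. Since 1.677 < 5.991, we do not reject H₀.

1.677; do not reject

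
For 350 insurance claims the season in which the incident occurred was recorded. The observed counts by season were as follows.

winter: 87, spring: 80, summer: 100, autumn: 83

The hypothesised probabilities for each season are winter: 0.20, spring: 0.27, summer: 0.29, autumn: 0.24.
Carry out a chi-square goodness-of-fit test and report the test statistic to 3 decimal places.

6.388

Expected counts E_i = n·p_i: 350×0.20 = 70, 350×0.27 = 94.5, 350×0.29 = 101.5, 350×0.24 = 84.
χ² = (87−70)²/70 + (80−94.5)²/94.5 + (100−101.5)²/101.5 + (83−84)²/84
   = 4.1286 + 2.2249 + 0.0222 + 0.0119
Sum = 6.388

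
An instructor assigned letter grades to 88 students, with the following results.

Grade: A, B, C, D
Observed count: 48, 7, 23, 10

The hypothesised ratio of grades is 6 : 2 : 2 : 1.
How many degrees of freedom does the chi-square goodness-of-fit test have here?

There are k = 4 categories and no parameters were estimated from the data, so df = 4 − 1 = 3.

3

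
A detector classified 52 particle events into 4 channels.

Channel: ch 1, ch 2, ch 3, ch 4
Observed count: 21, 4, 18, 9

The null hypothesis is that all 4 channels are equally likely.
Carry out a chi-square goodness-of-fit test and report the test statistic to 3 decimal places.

Expected count for each of the 4 categories: 52/4 = 13.
χ² = (21−13)²/13 + (4−13)²/13 + (18−13)²/13 + (9−13)²/13
   = 4.9231 + 6.2308 + 1.9231 + 1.2308
Sum = 14.308

14.308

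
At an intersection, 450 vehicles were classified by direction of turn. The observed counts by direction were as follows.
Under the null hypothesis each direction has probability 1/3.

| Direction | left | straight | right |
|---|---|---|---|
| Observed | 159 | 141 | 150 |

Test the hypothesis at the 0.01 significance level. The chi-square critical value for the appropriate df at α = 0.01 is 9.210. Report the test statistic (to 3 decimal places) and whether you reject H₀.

Expected count for each of the 3 categories: 450/3 = 150.
χ² = (159−150)²/150 + (141−150)²/150 + (150−150)²/150
   = 0.5400 + 0.5400 + 0.0000
Sum = 1.080
df = 2. Since 1.080 < 9.210, we do not reject H₀.

1.080; do not reject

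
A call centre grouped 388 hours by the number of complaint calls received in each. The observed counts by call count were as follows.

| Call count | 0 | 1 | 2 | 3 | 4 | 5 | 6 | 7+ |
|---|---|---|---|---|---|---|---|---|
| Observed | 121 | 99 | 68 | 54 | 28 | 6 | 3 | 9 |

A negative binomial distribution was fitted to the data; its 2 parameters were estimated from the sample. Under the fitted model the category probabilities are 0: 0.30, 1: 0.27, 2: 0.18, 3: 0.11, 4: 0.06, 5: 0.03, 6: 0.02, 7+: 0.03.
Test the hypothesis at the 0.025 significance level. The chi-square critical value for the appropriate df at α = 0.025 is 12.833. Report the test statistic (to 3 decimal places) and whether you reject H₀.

10.758; do not reject

Expected counts E_i = n·p_i: 388×0.30 = 116.4, 388×0.27 = 104.76, 388×0.18 = 69.84, 388×0.11 = 42.68, 388×0.06 = 23.28, 388×0.03 = 11.64, 388×0.02 = 7.76, 388×0.03 = 11.64.
χ² = (121−116.4)²/116.4 + (99−104.76)²/104.76 + (68−69.84)²/69.84 + (54−42.68)²/42.68 + (28−23.28)²/23.28 + (6−11.64)²/11.64 + (3−7.76)²/7.76 + (9−11.64)²/11.64
   = 0.1818 + 0.3167 + 0.0485 + 3.0024 + 0.9570 + 2.7328 + 2.9198 + 0.5988
Sum = 10.758
df = 5. Since 10.758 < 12.833, we do not reject H₀.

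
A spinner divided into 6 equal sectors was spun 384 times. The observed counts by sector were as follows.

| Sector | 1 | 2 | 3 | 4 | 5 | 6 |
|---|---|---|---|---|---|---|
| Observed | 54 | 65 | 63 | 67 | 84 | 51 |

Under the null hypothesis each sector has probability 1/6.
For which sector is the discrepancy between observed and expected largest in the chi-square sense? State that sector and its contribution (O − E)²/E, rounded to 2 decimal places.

Expected count for each of the 6 categories: 384/6 = 64.
χ² = (54−64)²/64 + (65−64)²/64 + (63−64)²/64 + (67−64)²/64 + (84−64)²/64 + (51−64)²/64
   = 1.563 + 0.016 + 0.016 + 0.141 + 6.250 + 2.641
The largest term is for 5: 6.25.

5, 6.25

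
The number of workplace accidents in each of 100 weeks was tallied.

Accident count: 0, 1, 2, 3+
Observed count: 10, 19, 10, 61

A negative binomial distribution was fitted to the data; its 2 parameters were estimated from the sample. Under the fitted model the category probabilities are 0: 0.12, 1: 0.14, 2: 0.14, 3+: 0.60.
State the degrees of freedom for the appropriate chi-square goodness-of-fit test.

There are k = 4 categories and 2 parameters estimated from the data, so df = 4 − 1 − 2 = 1.

1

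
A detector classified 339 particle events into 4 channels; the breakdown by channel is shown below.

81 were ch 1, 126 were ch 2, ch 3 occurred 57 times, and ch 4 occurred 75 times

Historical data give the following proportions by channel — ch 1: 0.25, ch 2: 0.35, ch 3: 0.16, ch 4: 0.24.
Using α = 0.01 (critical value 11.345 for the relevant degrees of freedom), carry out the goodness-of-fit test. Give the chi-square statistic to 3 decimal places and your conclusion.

Expected counts E_i = n·p_i: 339×0.25 = 84.75, 339×0.35 = 118.65, 339×0.16 = 54.24, 339×0.24 = 81.36.
ch 1: (81 − 84.75)²/84.75 = 14.0625/84.75 = 0.1659
ch 2: (126 − 118.65)²/118.65 = 54.0225/118.65 = 0.4553
ch 3: (57 − 54.24)²/54.24 = 7.6176/54.24 = 0.1404
ch 4: (75 − 81.36)²/81.36 = 40.4496/81.36 = 0.4972
Sum = 1.259
df = 3. Since 1.259 < 11.345, we do not reject H₀.

1.259; do not reject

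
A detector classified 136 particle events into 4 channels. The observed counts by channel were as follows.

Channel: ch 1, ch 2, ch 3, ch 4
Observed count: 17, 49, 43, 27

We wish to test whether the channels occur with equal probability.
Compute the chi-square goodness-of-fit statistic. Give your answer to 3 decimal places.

18.941

Expected count for each of the 4 categories: 136/4 = 34.
cat         O        E   (O−E)²/E
ch 1       17       34     8.5000
ch 2       49       34     6.6176
ch 3       43       34     2.3824
ch 4       27       34     1.4412
Sum = 18.941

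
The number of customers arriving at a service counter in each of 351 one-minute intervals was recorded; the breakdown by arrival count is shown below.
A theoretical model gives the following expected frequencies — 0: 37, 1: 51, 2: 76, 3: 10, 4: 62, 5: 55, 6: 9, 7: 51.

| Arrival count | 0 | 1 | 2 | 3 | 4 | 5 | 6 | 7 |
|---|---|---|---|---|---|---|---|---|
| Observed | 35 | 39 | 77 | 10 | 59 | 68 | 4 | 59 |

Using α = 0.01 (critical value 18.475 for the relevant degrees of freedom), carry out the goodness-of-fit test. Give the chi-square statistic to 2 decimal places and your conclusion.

0: (35 − 37)²/37 = 4/37 = 0.108
1: (39 − 51)²/51 = 144/51 = 2.824
2: (77 − 76)²/76 = 1/76 = 0.013
3: (10 − 10)²/10 = 0/10 = 0.000
4: (59 − 62)²/62 = 9/62 = 0.145
5: (68 − 55)²/55 = 169/55 = 3.073
6: (4 − 9)²/9 = 25/9 = 2.778
7: (59 − 51)²/51 = 64/51 = 1.255
Sum = 10.20
df = 7. Since 10.20 < 18.475, we do not reject H₀.

10.20; do not reject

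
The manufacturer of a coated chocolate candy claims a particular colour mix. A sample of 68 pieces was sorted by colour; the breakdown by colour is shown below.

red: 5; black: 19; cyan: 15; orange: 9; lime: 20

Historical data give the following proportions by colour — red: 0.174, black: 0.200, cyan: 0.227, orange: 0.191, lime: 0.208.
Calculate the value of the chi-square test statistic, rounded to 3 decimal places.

9.750

Expected counts E_i = n·p_i: 68×0.174 = 11.832, 68×0.200 = 13.6, 68×0.227 = 15.436, 68×0.191 = 12.988, 68×0.208 = 14.144.
red: (5 − 11.832)²/11.832 = 46.676224/11.832 = 3.9449
black: (19 − 13.6)²/13.6 = 29.16/13.6 = 2.1441
cyan: (15 − 15.436)²/15.436 = 0.190096/15.436 = 0.0123
orange: (9 − 12.988)²/12.988 = 15.904144/12.988 = 1.2245
lime: (20 − 14.144)²/14.144 = 34.292736/14.144 = 2.4245
Sum = 9.750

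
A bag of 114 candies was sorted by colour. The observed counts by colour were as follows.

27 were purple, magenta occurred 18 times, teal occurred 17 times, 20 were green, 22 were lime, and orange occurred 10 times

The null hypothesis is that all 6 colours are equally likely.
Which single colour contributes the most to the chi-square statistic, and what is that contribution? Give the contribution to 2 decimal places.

orange, 4.26

Under H₀ each category has probability 1/6, so each expected count is 114/6 = 19.
cat          O        E   (O−E)²/E
purple      27       19      3.368
magenta     18       19      0.053
teal        17       19      0.211
green       20       19      0.053
lime        22       19      0.474
orange      10       19      4.263
The largest term is for orange: 4.26.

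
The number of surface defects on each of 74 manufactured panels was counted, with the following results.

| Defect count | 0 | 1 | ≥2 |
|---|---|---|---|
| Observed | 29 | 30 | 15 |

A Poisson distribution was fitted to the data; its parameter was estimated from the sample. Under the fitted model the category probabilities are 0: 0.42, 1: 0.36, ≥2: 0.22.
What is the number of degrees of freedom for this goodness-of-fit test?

1

There are k = 3 categories and 1 parameter estimated from the data, so df = 3 − 1 − 1 = 1.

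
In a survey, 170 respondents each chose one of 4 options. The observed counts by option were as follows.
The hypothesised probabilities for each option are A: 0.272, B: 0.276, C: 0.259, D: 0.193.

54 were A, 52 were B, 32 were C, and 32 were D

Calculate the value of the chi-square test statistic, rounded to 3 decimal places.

5.159

Expected counts E_i = n·p_i: 170×0.272 = 46.24, 170×0.276 = 46.92, 170×0.259 = 44.03, 170×0.193 = 32.81.
χ² = (54−46.24)²/46.24 + (52−46.92)²/46.92 + (32−44.03)²/44.03 + (32−32.81)²/32.81
   = 1.3023 + 0.5500 + 3.2869 + 0.0200
Sum = 5.159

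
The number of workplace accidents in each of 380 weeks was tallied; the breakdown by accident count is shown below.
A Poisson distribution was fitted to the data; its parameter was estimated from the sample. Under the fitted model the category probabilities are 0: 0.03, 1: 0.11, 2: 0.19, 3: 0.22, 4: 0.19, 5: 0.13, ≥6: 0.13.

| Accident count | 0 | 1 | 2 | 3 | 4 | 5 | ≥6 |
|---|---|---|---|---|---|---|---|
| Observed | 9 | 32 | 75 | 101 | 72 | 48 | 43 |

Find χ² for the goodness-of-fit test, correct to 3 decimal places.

7.402

Expected counts E_i = n·p_i: 380×0.03 = 11.4, 380×0.11 = 41.8, 380×0.19 = 72.2, 380×0.22 = 83.6, 380×0.19 = 72.2, 380×0.13 = 49.4, 380×0.13 = 49.4.
cat         O        E   (O−E)²/E
0           9     11.4     0.5053
1          32     41.8     2.2976
2          75     72.2     0.1086
3         101     83.6     3.6215
4          72     72.2     0.0006
5          48     49.4     0.0397
≥6         43     49.4     0.8291
Sum = 7.402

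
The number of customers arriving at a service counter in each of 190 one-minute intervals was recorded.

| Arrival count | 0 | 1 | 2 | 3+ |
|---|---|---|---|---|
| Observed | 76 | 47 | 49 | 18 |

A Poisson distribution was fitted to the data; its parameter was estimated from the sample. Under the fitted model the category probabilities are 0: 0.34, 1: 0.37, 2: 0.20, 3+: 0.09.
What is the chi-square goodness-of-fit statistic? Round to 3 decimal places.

12.966

Expected counts E_i = n·p_i: 190×0.34 = 64.6, 190×0.37 = 70.3, 190×0.20 = 38, 190×0.09 = 17.1.
χ² = (76−64.6)²/64.6 + (47−70.3)²/70.3 + (49−38)²/38 + (18−17.1)²/17.1
   = 2.0118 + 7.7225 + 3.1842 + 0.0474
Sum = 12.966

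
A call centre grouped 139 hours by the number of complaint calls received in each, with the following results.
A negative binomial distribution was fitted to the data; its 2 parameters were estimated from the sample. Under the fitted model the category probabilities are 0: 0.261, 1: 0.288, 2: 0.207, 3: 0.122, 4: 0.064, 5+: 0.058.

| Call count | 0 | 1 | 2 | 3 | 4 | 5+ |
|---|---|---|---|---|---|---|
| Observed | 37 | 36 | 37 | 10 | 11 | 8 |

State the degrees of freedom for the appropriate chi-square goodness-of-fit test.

There are k = 6 categories and 2 parameters estimated from the data, so df = 6 − 1 − 2 = 3.

3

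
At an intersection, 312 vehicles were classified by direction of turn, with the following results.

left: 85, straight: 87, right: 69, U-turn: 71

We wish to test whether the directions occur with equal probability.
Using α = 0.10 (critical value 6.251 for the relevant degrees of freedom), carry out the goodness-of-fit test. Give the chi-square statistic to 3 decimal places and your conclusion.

3.333; do not reject

Expected count for each of the 4 categories: 312/4 = 78.
left: (85 − 78)²/78 = 49/78 = 0.6282
straight: (87 − 78)²/78 = 81/78 = 1.0385
right: (69 − 78)²/78 = 81/78 = 1.0385
U-turn: (71 − 78)²/78 = 49/78 = 0.6282
Sum = 3.333
df = 3. Since 3.333 < 6.251, we do not reject H₀.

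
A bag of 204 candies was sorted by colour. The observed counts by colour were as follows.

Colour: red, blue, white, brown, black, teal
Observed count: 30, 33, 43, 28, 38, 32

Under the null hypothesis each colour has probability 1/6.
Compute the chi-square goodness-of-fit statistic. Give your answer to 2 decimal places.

Under H₀ each category has probability 1/6, so each expected count is 204/6 = 34.
red: (30 − 34)²/34 = 16/34 = 0.471
blue: (33 − 34)²/34 = 1/34 = 0.029
white: (43 − 34)²/34 = 81/34 = 2.382
brown: (28 − 34)²/34 = 36/34 = 1.059
black: (38 − 34)²/34 = 16/34 = 0.471
teal: (32 − 34)²/34 = 4/34 = 0.118
Sum = 4.53

4.53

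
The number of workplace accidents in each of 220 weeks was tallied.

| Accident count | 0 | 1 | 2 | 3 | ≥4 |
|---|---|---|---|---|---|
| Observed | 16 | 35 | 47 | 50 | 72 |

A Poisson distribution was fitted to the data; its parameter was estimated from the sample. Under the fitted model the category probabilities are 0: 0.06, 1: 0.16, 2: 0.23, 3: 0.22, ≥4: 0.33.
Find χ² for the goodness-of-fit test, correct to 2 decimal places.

0.91

Expected counts E_i = n·p_i: 220×0.06 = 13.2, 220×0.16 = 35.2, 220×0.23 = 50.6, 220×0.22 = 48.4, 220×0.33 = 72.6.
χ² = (16−13.2)²/13.2 + (35−35.2)²/35.2 + (47−50.6)²/50.6 + (50−48.4)²/48.4 + (72−72.6)²/72.6
   = 0.594 + 0.001 + 0.256 + 0.053 + 0.005
Sum = 0.91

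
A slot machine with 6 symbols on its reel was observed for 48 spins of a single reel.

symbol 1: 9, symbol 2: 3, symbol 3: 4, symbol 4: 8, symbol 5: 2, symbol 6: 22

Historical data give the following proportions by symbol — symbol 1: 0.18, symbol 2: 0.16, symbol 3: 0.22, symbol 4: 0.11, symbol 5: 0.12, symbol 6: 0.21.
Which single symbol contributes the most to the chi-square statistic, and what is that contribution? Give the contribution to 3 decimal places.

Expected counts E_i = n·p_i: 48×0.18 = 8.64, 48×0.16 = 7.68, 48×0.22 = 10.56, 48×0.11 = 5.28, 48×0.12 = 5.76, 48×0.21 = 10.08.
symbol 1: (9 − 8.64)²/8.64 = 0.1296/8.64 = 0.0150
symbol 2: (3 − 7.68)²/7.68 = 21.9024/7.68 = 2.8519
symbol 3: (4 − 10.56)²/10.56 = 43.0336/10.56 = 4.0752
symbol 4: (8 − 5.28)²/5.28 = 7.3984/5.28 = 1.4012
symbol 5: (2 − 5.76)²/5.76 = 14.1376/5.76 = 2.4544
symbol 6: (22 − 10.08)²/10.08 = 142.0864/10.08 = 14.0959
The largest term is for symbol 6: 14.096.

symbol 6, 14.096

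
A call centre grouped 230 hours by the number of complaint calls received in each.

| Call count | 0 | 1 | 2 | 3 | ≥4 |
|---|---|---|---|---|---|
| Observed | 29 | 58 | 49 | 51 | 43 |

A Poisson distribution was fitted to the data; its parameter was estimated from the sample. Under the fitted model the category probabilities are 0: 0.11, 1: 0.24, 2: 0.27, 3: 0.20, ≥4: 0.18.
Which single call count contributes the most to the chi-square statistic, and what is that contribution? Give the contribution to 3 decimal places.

2, 2.763

Expected counts E_i = n·p_i: 230×0.11 = 25.3, 230×0.24 = 55.2, 230×0.27 = 62.1, 230×0.20 = 46, 230×0.18 = 41.4.
χ² = (29−25.3)²/25.3 + (58−55.2)²/55.2 + (49−62.1)²/62.1 + (51−46)²/46 + (43−41.4)²/41.4
   = 0.5411 + 0.1420 + 2.7634 + 0.5435 + 0.0618
The largest term is for 2: 2.763.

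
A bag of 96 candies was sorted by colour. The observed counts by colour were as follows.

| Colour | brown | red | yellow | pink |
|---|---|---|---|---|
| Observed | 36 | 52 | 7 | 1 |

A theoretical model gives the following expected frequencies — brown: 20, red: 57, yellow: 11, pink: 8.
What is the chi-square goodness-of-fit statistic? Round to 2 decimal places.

χ² = (36−20)²/20 + (52−57)²/57 + (7−11)²/11 + (1−8)²/8
   = 12.800 + 0.439 + 1.455 + 6.125
Sum = 20.82

20.82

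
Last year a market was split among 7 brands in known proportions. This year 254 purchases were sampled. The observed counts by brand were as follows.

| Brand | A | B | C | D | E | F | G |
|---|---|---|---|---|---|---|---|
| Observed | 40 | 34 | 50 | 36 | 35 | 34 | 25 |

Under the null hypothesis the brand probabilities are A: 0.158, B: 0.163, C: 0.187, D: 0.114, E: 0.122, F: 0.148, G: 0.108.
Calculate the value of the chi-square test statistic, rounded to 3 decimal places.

4.247

Expected counts E_i = n·p_i: 254×0.158 = 40.132, 254×0.163 = 41.402, 254×0.187 = 47.498, 254×0.114 = 28.956, 254×0.122 = 30.988, 254×0.148 = 37.592, 254×0.108 = 27.432.
χ² = (40−40.132)²/40.132 + (34−41.402)²/41.402 + (50−47.498)²/47.498 + (36−28.956)²/28.956 + (35−30.988)²/30.988 + (34−37.592)²/37.592 + (25−27.432)²/27.432
   = 0.0004 + 1.3234 + 0.1318 + 1.7136 + 0.5194 + 0.3432 + 0.2156
Sum = 4.247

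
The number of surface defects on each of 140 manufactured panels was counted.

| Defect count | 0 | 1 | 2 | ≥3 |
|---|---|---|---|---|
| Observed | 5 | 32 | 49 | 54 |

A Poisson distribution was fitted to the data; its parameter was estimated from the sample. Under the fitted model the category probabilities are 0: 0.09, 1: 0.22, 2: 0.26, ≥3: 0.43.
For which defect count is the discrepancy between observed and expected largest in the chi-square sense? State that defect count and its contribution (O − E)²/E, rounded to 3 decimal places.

Expected counts E_i = n·p_i: 140×0.09 = 12.6, 140×0.22 = 30.8, 140×0.26 = 36.4, 140×0.43 = 60.2.
0: (5 − 12.6)²/12.6 = 57.76/12.6 = 4.5841
1: (32 − 30.8)²/30.8 = 1.44/30.8 = 0.0468
2: (49 − 36.4)²/36.4 = 158.76/36.4 = 4.3615
≥3: (54 − 60.2)²/60.2 = 38.44/60.2 = 0.6385
The largest term is for 0: 4.584.

0, 4.584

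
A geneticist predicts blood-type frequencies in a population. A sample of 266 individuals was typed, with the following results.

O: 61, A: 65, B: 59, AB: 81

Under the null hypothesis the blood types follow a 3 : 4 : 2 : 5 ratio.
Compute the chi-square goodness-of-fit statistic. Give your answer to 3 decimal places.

15.541

Ratio total = 14. Expected counts: 266×3/14 = 57, 266×4/14 = 76, 266×2/14 = 38, 266×5/14 = 95.
cat         O        E   (O−E)²/E
O          61       57     0.2807
A          65       76     1.5921
B          59       38    11.6053
AB         81       95     2.0632
Sum = 15.541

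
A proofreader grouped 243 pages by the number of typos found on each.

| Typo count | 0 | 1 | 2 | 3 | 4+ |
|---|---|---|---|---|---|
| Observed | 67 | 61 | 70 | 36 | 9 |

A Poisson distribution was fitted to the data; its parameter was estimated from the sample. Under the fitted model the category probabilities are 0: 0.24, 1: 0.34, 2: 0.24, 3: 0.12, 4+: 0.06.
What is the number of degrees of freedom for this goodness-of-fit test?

3

There are k = 5 categories and 1 parameter estimated from the data, so df = 5 − 1 − 1 = 3.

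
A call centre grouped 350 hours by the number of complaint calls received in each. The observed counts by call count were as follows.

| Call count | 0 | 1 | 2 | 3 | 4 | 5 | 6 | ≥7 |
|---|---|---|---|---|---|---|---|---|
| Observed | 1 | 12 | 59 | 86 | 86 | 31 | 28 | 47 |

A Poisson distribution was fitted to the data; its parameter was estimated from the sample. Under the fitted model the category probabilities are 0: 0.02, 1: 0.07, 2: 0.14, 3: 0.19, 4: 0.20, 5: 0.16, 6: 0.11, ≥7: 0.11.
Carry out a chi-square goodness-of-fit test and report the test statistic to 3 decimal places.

38.837

Expected counts E_i = n·p_i: 350×0.02 = 7, 350×0.07 = 24.5, 350×0.14 = 49, 350×0.19 = 66.5, 350×0.20 = 70, 350×0.16 = 56, 350×0.11 = 38.5, 350×0.11 = 38.5.
0: (1 − 7)²/7 = 36/7 = 5.1429
1: (12 − 24.5)²/24.5 = 156.25/24.5 = 6.3776
2: (59 − 49)²/49 = 100/49 = 2.0408
3: (86 − 66.5)²/66.5 = 380.25/66.5 = 5.7180
4: (86 − 70)²/70 = 256/70 = 3.6571
5: (31 − 56)²/56 = 625/56 = 11.1607
6: (28 − 38.5)²/38.5 = 110.25/38.5 = 2.8636
≥7: (47 − 38.5)²/38.5 = 72.25/38.5 = 1.8766
Sum = 38.837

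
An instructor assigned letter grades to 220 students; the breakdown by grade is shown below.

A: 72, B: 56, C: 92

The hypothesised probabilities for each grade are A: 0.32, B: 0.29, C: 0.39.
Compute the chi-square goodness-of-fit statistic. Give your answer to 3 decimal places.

Expected counts E_i = n·p_i: 220×0.32 = 70.4, 220×0.29 = 63.8, 220×0.39 = 85.8.
A: (72 − 70.4)²/70.4 = 2.56/70.4 = 0.0364
B: (56 − 63.8)²/63.8 = 60.84/63.8 = 0.9536
C: (92 − 85.8)²/85.8 = 38.44/85.8 = 0.4480
Sum = 1.438

1.438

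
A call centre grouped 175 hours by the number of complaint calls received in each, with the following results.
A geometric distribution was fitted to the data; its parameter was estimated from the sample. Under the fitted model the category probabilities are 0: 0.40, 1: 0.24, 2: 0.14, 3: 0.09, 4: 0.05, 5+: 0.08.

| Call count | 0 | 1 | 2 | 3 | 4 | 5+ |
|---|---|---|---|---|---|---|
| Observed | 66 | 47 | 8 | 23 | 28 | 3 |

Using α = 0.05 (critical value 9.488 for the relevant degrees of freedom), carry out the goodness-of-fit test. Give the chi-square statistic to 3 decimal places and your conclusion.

Expected counts E_i = n·p_i: 175×0.40 = 70, 175×0.24 = 42, 175×0.14 = 24.5, 175×0.09 = 15.75, 175×0.05 = 8.75, 175×0.08 = 14.
0: (66 − 70)²/70 = 16/70 = 0.2286
1: (47 − 42)²/42 = 25/42 = 0.5952
2: (8 − 24.5)²/24.5 = 272.25/24.5 = 11.1122
3: (23 − 15.75)²/15.75 = 52.5625/15.75 = 3.3373
4: (28 − 8.75)²/8.75 = 370.5625/8.75 = 42.3500
5+: (3 − 14)²/14 = 121/14 = 8.6429
Sum = 66.266
df = 4. Since 66.266 > 9.488, we reject H₀.

66.266; reject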